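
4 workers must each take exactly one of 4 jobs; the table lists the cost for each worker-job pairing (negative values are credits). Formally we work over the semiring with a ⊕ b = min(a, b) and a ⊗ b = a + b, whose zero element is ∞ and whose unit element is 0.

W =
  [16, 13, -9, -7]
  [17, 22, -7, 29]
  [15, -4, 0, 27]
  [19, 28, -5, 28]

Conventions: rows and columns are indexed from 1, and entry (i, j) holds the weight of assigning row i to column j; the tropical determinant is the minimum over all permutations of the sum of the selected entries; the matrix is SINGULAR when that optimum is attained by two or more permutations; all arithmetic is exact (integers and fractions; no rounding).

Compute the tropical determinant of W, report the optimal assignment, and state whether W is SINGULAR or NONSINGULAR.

σ = (1, 2, 3, 4): 16 + 22 + 0 + 28 = 66
σ = (1, 2, 4, 3): 16 + 22 + 27 + (-5) = 60
σ = (1, 3, 2, 4): 16 + (-7) + (-4) + 28 = 33
σ = (1, 3, 4, 2): 16 + (-7) + 27 + 28 = 64
σ = (1, 4, 2, 3): 16 + 29 + (-4) + (-5) = 36
σ = (1, 4, 3, 2): 16 + 29 + 0 + 28 = 73
σ = (2, 1, 3, 4): 13 + 17 + 0 + 28 = 58
σ = (2, 1, 4, 3): 13 + 17 + 27 + (-5) = 52
σ = (2, 3, 1, 4): 13 + (-7) + 15 + 28 = 49
σ = (2, 3, 4, 1): 13 + (-7) + 27 + 19 = 52
σ = (2, 4, 1, 3): 13 + 29 + 15 + (-5) = 52
σ = (2, 4, 3, 1): 13 + 29 + 0 + 19 = 61
σ = (3, 1, 2, 4): (-9) + 17 + (-4) + 28 = 32
σ = (3, 1, 4, 2): (-9) + 17 + 27 + 28 = 63
σ = (3, 2, 1, 4): (-9) + 22 + 15 + 28 = 56
σ = (3, 2, 4, 1): (-9) + 22 + 27 + 19 = 59
σ = (3, 4, 1, 2): (-9) + 29 + 15 + 28 = 63
σ = (3, 4, 2, 1): (-9) + 29 + (-4) + 19 = 35
σ = (4, 1, 2, 3): (-7) + 17 + (-4) + (-5) = 1
σ = (4, 1, 3, 2): (-7) + 17 + 0 + 28 = 38
σ = (4, 2, 1, 3): (-7) + 22 + 15 + (-5) = 25
σ = (4, 2, 3, 1): (-7) + 22 + 0 + 19 = 34
σ = (4, 3, 1, 2): (-7) + (-7) + 15 + 28 = 29
σ = (4, 3, 2, 1): (-7) + (-7) + (-4) + 19 = 1
Optimal value attained by: σ = (4, 1, 2, 3).
Answer: det⊕(W) = 1; verdict: SINGULAR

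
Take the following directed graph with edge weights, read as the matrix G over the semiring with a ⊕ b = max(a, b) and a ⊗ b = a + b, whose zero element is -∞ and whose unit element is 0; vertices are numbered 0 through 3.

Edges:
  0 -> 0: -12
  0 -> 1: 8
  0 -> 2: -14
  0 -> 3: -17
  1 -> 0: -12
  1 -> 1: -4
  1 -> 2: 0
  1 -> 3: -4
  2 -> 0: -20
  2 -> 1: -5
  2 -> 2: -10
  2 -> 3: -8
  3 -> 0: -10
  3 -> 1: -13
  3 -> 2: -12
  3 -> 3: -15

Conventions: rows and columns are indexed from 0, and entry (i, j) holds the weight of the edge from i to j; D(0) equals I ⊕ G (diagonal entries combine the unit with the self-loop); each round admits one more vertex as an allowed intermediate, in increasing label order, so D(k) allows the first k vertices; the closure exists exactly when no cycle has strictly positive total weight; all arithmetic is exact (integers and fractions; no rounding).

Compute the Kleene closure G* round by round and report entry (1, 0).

D(0):
  [0, 8, -14, -17]
  [-12, 0, 0, -4]
  [-20, -5, 0, -8]
  [-10, -13, -12, 0]
D(1):
  [0, 8, -14, -17]
  [-12, 0, 0, -4]
  [-20, -5, 0, -8]
  [-10, -2, -12, 0]
D(2):
  [0, 8, 8, 4]
  [-12, 0, 0, -4]
  [-17, -5, 0, -8]
  [-10, -2, -2, 0]
D(3):
  [0, 8, 8, 4]
  [-12, 0, 0, -4]
  [-17, -5, 0, -8]
  [-10, -2, -2, 0]
D(4):
  [0, 8, 8, 4]
  [-12, 0, 0, -4]
  [-17, -5, 0, -8]
  [-10, -2, -2, 0]
Answer: G*[1][0] = -12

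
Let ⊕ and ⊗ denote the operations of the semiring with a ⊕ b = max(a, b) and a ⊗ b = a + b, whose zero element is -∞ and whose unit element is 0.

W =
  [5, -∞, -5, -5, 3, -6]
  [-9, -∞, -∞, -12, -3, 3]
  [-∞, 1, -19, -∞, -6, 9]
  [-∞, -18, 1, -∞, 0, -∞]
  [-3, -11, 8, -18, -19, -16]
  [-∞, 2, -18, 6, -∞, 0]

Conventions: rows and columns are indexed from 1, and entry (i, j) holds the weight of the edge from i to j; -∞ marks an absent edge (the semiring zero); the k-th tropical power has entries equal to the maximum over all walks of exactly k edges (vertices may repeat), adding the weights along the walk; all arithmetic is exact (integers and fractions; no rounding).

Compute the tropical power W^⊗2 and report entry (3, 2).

W^⊗2:
  [10, -4, 11, 0, 8, 4]
  [-4, 5, 5, 9, -6, 3]
  [-8, 11, 2, 15, -2, 9]
  [-3, 2, 8, -18, -5, 10]
  [2, 9, -8, -8, 2, 17]
  [-7, 2, 7, 6, 6, 5]
Key observation: the optimum is the walk 3->6->2, with weight 9 + 2 = 11.
Optimal value attained by: walk 3->6->2.
Answer: (W^⊗2)[3][2] = 11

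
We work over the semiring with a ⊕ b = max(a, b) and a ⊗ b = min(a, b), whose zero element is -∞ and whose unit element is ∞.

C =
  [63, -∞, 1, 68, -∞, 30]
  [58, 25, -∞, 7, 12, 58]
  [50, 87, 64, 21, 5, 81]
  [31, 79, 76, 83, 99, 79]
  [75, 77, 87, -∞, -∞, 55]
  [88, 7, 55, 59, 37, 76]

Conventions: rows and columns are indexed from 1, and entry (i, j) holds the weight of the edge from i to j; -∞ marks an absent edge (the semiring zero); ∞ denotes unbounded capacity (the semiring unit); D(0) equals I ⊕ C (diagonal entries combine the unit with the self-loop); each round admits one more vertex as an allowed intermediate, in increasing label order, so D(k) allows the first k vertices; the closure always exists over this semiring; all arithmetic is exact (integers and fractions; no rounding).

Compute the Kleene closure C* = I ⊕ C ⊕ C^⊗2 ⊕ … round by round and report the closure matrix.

D(0):
  [∞, -∞, 1, 68, -∞, 30]
  [58, ∞, -∞, 7, 12, 58]
  [50, 87, ∞, 21, 5, 81]
  [31, 79, 76, ∞, 99, 79]
  [75, 77, 87, -∞, ∞, 55]
  [88, 7, 55, 59, 37, ∞]
D(1):
  [∞, -∞, 1, 68, -∞, 30]
  [58, ∞, 1, 58, 12, 58]
  [50, 87, ∞, 50, 5, 81]
  [31, 79, 76, ∞, 99, 79]
  [75, 77, 87, 68, ∞, 55]
  [88, 7, 55, 68, 37, ∞]
D(2):
  [∞, -∞, 1, 68, -∞, 30]
  [58, ∞, 1, 58, 12, 58]
  [58, 87, ∞, 58, 12, 81]
  [58, 79, 76, ∞, 99, 79]
  [75, 77, 87, 68, ∞, 58]
  [88, 7, 55, 68, 37, ∞]
D(3):
  [∞, 1, 1, 68, 1, 30]
  [58, ∞, 1, 58, 12, 58]
  [58, 87, ∞, 58, 12, 81]
  [58, 79, 76, ∞, 99, 79]
  [75, 87, 87, 68, ∞, 81]
  [88, 55, 55, 68, 37, ∞]
D(4):
  [∞, 68, 68, 68, 68, 68]
  [58, ∞, 58, 58, 58, 58]
  [58, 87, ∞, 58, 58, 81]
  [58, 79, 76, ∞, 99, 79]
  [75, 87, 87, 68, ∞, 81]
  [88, 68, 68, 68, 68, ∞]
D(5):
  [∞, 68, 68, 68, 68, 68]
  [58, ∞, 58, 58, 58, 58]
  [58, 87, ∞, 58, 58, 81]
  [75, 87, 87, ∞, 99, 81]
  [75, 87, 87, 68, ∞, 81]
  [88, 68, 68, 68, 68, ∞]
D(6):
  [∞, 68, 68, 68, 68, 68]
  [58, ∞, 58, 58, 58, 58]
  [81, 87, ∞, 68, 68, 81]
  [81, 87, 87, ∞, 99, 81]
  [81, 87, 87, 68, ∞, 81]
  [88, 68, 68, 68, 68, ∞]
Answer: C* = [[∞, 68, 68, 68, 68, 68], [58, ∞, 58, 58, 58, 58], [81, 87, ∞, 68, 68, 81], [81, 87, 87, ∞, 99, 81], [81, 87, 87, 68, ∞, 81], [88, 68, 68, 68, 68, ∞]]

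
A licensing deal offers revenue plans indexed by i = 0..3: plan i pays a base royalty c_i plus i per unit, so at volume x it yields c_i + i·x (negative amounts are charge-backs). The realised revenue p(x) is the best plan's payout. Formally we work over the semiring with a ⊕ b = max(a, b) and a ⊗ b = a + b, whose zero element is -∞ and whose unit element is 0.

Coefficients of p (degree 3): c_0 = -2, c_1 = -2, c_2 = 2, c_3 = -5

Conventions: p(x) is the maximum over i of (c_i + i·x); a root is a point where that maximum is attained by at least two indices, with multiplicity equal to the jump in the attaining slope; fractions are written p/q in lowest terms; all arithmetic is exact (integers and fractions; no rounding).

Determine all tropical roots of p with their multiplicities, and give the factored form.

hull edge (i=0, c=-2) to (i=2, c=2): slope 2, span 2
hull edge (i=2, c=2) to (i=3, c=-5): slope -7, span 1
Factored form: p(x) = -5 ⊗ (x ⊕ (-2)) ⊗ (x ⊕ (-2)) ⊗ (x ⊕ 7)
Answer: roots = -2 (mult 2), 7 (mult 1)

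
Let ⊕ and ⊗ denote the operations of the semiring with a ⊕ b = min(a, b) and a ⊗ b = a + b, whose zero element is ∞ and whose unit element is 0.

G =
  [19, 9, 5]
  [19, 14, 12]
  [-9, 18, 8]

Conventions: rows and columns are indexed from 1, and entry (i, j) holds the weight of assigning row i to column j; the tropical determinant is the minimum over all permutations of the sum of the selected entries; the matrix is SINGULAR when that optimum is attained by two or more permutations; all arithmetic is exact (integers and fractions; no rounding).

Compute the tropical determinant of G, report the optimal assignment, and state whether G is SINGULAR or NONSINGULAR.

σ = (1, 2, 3): 19 + 14 + 8 = 41
σ = (1, 3, 2): 19 + 12 + 18 = 49
σ = (2, 1, 3): 9 + 19 + 8 = 36
σ = (2, 3, 1): 9 + 12 + (-9) = 12
σ = (3, 1, 2): 5 + 19 + 18 = 42
σ = (3, 2, 1): 5 + 14 + (-9) = 10
Optimal value attained by: σ = (3, 2, 1).
Answer: det⊕(G) = 10; verdict: NONSINGULAR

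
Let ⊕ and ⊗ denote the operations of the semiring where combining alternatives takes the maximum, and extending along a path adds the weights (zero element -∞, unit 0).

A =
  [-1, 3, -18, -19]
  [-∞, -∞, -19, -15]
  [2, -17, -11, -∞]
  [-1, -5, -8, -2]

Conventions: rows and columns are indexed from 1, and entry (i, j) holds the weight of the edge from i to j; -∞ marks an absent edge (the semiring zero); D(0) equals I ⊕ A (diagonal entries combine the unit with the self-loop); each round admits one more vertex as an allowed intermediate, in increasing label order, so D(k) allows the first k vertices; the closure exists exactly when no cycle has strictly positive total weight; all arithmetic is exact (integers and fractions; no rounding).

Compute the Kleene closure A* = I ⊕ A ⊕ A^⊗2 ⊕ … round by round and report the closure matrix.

D(0):
  [0, 3, -18, -19]
  [-∞, 0, -19, -15]
  [2, -17, 0, -∞]
  [-1, -5, -8, 0]
D(1):
  [0, 3, -18, -19]
  [-∞, 0, -19, -15]
  [2, 5, 0, -17]
  [-1, 2, -8, 0]
D(2):
  [0, 3, -16, -12]
  [-∞, 0, -19, -15]
  [2, 5, 0, -10]
  [-1, 2, -8, 0]
D(3):
  [0, 3, -16, -12]
  [-17, 0, -19, -15]
  [2, 5, 0, -10]
  [-1, 2, -8, 0]
D(4):
  [0, 3, -16, -12]
  [-16, 0, -19, -15]
  [2, 5, 0, -10]
  [-1, 2, -8, 0]
Answer: A* = [[0, 3, -16, -12], [-16, 0, -19, -15], [2, 5, 0, -10], [-1, 2, -8, 0]]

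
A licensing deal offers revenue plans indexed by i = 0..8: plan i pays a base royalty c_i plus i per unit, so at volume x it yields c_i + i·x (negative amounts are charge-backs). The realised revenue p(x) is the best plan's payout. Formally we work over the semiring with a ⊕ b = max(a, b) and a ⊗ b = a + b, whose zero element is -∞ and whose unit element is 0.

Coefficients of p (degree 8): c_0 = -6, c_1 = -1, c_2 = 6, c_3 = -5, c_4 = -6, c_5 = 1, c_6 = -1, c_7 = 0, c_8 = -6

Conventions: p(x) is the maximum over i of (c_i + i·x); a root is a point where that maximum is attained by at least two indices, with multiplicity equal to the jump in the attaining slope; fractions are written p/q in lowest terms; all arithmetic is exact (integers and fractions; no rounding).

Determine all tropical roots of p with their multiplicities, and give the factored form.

hull edge (i=0, c=-6) to (i=2, c=6): slope 6, span 2
hull edge (i=2, c=6) to (i=7, c=0): slope -6/5, span 5
hull edge (i=7, c=0) to (i=8, c=-6): slope -6, span 1
Factored form: p(x) = -6 ⊗ (x ⊕ (-6)) ⊗ (x ⊕ (-6)) ⊗ (x ⊕ 6/5) ⊗ (x ⊕ 6/5) ⊗ (x ⊕ 6/5) ⊗ (x ⊕ 6/5) ⊗ (x ⊕ 6/5) ⊗ (x ⊕ 6)
Answer: roots = -6 (mult 2), 6/5 (mult 5), 6 (mult 1)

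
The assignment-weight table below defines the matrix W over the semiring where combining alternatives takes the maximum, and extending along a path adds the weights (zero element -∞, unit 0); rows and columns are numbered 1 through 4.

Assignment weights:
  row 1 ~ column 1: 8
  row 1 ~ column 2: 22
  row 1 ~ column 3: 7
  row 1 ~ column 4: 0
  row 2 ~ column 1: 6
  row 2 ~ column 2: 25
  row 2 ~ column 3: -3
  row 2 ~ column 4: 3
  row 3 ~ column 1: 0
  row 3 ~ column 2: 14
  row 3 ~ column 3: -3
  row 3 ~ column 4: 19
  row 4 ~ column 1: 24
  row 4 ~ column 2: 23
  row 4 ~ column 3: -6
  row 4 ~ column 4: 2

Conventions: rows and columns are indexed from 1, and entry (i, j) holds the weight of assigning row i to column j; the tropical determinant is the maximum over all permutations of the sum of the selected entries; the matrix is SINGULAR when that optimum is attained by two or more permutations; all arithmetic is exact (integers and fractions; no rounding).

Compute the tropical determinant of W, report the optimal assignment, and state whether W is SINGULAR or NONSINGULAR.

σ = (1, 2, 3, 4): 8 + 25 + (-3) + 2 = 32
σ = (1, 2, 4, 3): 8 + 25 + 19 + (-6) = 46
σ = (1, 3, 2, 4): 8 + (-3) + 14 + 2 = 21
σ = (1, 3, 4, 2): 8 + (-3) + 19 + 23 = 47
σ = (1, 4, 2, 3): 8 + 3 + 14 + (-6) = 19
σ = (1, 4, 3, 2): 8 + 3 + (-3) + 23 = 31
σ = (2, 1, 3, 4): 22 + 6 + (-3) + 2 = 27
σ = (2, 1, 4, 3): 22 + 6 + 19 + (-6) = 41
σ = (2, 3, 1, 4): 22 + (-3) + 0 + 2 = 21
σ = (2, 3, 4, 1): 22 + (-3) + 19 + 24 = 62
σ = (2, 4, 1, 3): 22 + 3 + 0 + (-6) = 19
σ = (2, 4, 3, 1): 22 + 3 + (-3) + 24 = 46
σ = (3, 1, 2, 4): 7 + 6 + 14 + 2 = 29
σ = (3, 1, 4, 2): 7 + 6 + 19 + 23 = 55
σ = (3, 2, 1, 4): 7 + 25 + 0 + 2 = 34
σ = (3, 2, 4, 1): 7 + 25 + 19 + 24 = 75
σ = (3, 4, 1, 2): 7 + 3 + 0 + 23 = 33
σ = (3, 4, 2, 1): 7 + 3 + 14 + 24 = 48
σ = (4, 1, 2, 3): 0 + 6 + 14 + (-6) = 14
σ = (4, 1, 3, 2): 0 + 6 + (-3) + 23 = 26
σ = (4, 2, 1, 3): 0 + 25 + 0 + (-6) = 19
σ = (4, 2, 3, 1): 0 + 25 + (-3) + 24 = 46
σ = (4, 3, 1, 2): 0 + (-3) + 0 + 23 = 20
σ = (4, 3, 2, 1): 0 + (-3) + 14 + 24 = 35
Optimal value attained by: σ = (3, 2, 4, 1).
Answer: det⊕(W) = 75; verdict: NONSINGULAR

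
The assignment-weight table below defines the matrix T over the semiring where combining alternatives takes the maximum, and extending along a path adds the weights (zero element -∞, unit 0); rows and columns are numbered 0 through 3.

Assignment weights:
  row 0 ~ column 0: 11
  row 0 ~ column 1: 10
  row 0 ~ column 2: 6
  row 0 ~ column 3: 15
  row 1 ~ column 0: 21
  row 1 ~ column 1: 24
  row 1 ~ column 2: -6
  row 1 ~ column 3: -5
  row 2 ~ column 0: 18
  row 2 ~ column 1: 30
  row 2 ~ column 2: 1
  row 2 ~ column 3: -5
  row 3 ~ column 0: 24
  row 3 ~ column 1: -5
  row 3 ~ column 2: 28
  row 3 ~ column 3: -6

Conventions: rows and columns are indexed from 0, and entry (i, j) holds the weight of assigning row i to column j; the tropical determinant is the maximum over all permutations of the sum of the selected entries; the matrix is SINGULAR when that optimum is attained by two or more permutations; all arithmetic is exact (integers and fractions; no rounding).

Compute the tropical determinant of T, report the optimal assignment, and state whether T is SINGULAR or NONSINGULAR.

σ = (0, 1, 2, 3): 11 + 24 + 1 + (-6) = 30
σ = (0, 1, 3, 2): 11 + 24 + (-5) + 28 = 58
σ = (0, 2, 1, 3): 11 + (-6) + 30 + (-6) = 29
σ = (0, 2, 3, 1): 11 + (-6) + (-5) + (-5) = -5
σ = (0, 3, 1, 2): 11 + (-5) + 30 + 28 = 64
σ = (0, 3, 2, 1): 11 + (-5) + 1 + (-5) = 2
σ = (1, 0, 2, 3): 10 + 21 + 1 + (-6) = 26
σ = (1, 0, 3, 2): 10 + 21 + (-5) + 28 = 54
σ = (1, 2, 0, 3): 10 + (-6) + 18 + (-6) = 16
σ = (1, 2, 3, 0): 10 + (-6) + (-5) + 24 = 23
σ = (1, 3, 0, 2): 10 + (-5) + 18 + 28 = 51
σ = (1, 3, 2, 0): 10 + (-5) + 1 + 24 = 30
σ = (2, 0, 1, 3): 6 + 21 + 30 + (-6) = 51
σ = (2, 0, 3, 1): 6 + 21 + (-5) + (-5) = 17
σ = (2, 1, 0, 3): 6 + 24 + 18 + (-6) = 42
σ = (2, 1, 3, 0): 6 + 24 + (-5) + 24 = 49
σ = (2, 3, 0, 1): 6 + (-5) + 18 + (-5) = 14
σ = (2, 3, 1, 0): 6 + (-5) + 30 + 24 = 55
σ = (3, 0, 1, 2): 15 + 21 + 30 + 28 = 94
σ = (3, 0, 2, 1): 15 + 21 + 1 + (-5) = 32
σ = (3, 1, 0, 2): 15 + 24 + 18 + 28 = 85
σ = (3, 1, 2, 0): 15 + 24 + 1 + 24 = 64
σ = (3, 2, 0, 1): 15 + (-6) + 18 + (-5) = 22
σ = (3, 2, 1, 0): 15 + (-6) + 30 + 24 = 63
Optimal value attained by: σ = (3, 0, 1, 2).
Answer: det⊕(T) = 94; verdict: NONSINGULAR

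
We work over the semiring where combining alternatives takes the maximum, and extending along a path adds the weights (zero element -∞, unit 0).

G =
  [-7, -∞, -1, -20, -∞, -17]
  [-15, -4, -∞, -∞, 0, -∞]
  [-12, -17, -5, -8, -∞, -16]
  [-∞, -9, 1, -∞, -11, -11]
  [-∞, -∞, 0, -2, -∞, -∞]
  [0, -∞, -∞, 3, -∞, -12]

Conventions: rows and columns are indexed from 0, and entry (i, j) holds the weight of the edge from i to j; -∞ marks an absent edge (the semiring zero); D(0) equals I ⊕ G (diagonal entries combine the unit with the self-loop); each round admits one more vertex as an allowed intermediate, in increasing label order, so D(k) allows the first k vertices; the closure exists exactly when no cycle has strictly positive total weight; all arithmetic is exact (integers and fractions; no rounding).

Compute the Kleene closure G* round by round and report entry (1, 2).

D(0):
  [0, -∞, -1, -20, -∞, -17]
  [-15, 0, -∞, -∞, 0, -∞]
  [-12, -17, 0, -8, -∞, -16]
  [-∞, -9, 1, 0, -11, -11]
  [-∞, -∞, 0, -2, 0, -∞]
  [0, -∞, -∞, 3, -∞, 0]
D(1):
  [0, -∞, -1, -20, -∞, -17]
  [-15, 0, -16, -35, 0, -32]
  [-12, -17, 0, -8, -∞, -16]
  [-∞, -9, 1, 0, -11, -11]
  [-∞, -∞, 0, -2, 0, -∞]
  [0, -∞, -1, 3, -∞, 0]
D(2):
  [0, -∞, -1, -20, -∞, -17]
  [-15, 0, -16, -35, 0, -32]
  [-12, -17, 0, -8, -17, -16]
  [-24, -9, 1, 0, -9, -11]
  [-∞, -∞, 0, -2, 0, -∞]
  [0, -∞, -1, 3, -∞, 0]
D(3):
  [0, -18, -1, -9, -18, -17]
  [-15, 0, -16, -24, 0, -32]
  [-12, -17, 0, -8, -17, -16]
  [-11, -9, 1, 0, -9, -11]
  [-12, -17, 0, -2, 0, -16]
  [0, -18, -1, 3, -18, 0]
D(4):
  [0, -18, -1, -9, -18, -17]
  [-15, 0, -16, -24, 0, -32]
  [-12, -17, 0, -8, -17, -16]
  [-11, -9, 1, 0, -9, -11]
  [-12, -11, 0, -2, 0, -13]
  [0, -6, 4, 3, -6, 0]
D(5):
  [0, -18, -1, -9, -18, -17]
  [-12, 0, 0, -2, 0, -13]
  [-12, -17, 0, -8, -17, -16]
  [-11, -9, 1, 0, -9, -11]
  [-12, -11, 0, -2, 0, -13]
  [0, -6, 4, 3, -6, 0]
D(6):
  [0, -18, -1, -9, -18, -17]
  [-12, 0, 0, -2, 0, -13]
  [-12, -17, 0, -8, -17, -16]
  [-11, -9, 1, 0, -9, -11]
  [-12, -11, 0, -2, 0, -13]
  [0, -6, 4, 3, -6, 0]
Answer: G*[1][2] = 0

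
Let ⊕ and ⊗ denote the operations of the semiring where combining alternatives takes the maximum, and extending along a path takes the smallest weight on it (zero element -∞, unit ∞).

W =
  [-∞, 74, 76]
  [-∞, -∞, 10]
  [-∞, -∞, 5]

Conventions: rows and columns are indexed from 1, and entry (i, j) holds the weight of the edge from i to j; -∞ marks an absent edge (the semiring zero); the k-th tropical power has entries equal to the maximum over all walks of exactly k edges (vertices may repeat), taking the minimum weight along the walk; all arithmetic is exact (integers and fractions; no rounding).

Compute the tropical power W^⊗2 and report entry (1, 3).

W^⊗2:
  [-∞, -∞, 10]
  [-∞, -∞, 5]
  [-∞, -∞, 5]
Key observation: the optimum is the walk 1->2->3, with weight 74 min 10 = 10.
Optimal value attained by: walk 1->2->3.
Answer: (W^⊗2)[1][3] = 10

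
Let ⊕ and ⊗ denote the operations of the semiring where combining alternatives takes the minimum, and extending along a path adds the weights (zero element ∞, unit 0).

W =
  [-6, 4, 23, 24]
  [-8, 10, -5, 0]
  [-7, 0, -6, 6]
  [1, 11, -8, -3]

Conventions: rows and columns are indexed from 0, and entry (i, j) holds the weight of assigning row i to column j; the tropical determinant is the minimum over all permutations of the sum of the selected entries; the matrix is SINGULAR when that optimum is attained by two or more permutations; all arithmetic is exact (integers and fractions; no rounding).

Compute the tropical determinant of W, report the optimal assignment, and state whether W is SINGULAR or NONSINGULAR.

σ = (0, 1, 2, 3): (-6) + 10 + (-6) + (-3) = -5
σ = (0, 1, 3, 2): (-6) + 10 + 6 + (-8) = 2
σ = (0, 2, 1, 3): (-6) + (-5) + 0 + (-3) = -14
σ = (0, 2, 3, 1): (-6) + (-5) + 6 + 11 = 6
σ = (0, 3, 1, 2): (-6) + 0 + 0 + (-8) = -14
σ = (0, 3, 2, 1): (-6) + 0 + (-6) + 11 = -1
σ = (1, 0, 2, 3): 4 + (-8) + (-6) + (-3) = -13
σ = (1, 0, 3, 2): 4 + (-8) + 6 + (-8) = -6
σ = (1, 2, 0, 3): 4 + (-5) + (-7) + (-3) = -11
σ = (1, 2, 3, 0): 4 + (-5) + 6 + 1 = 6
σ = (1, 3, 0, 2): 4 + 0 + (-7) + (-8) = -11
σ = (1, 3, 2, 0): 4 + 0 + (-6) + 1 = -1
σ = (2, 0, 1, 3): 23 + (-8) + 0 + (-3) = 12
σ = (2, 0, 3, 1): 23 + (-8) + 6 + 11 = 32
σ = (2, 1, 0, 3): 23 + 10 + (-7) + (-3) = 23
σ = (2, 1, 3, 0): 23 + 10 + 6 + 1 = 40
σ = (2, 3, 0, 1): 23 + 0 + (-7) + 11 = 27
σ = (2, 3, 1, 0): 23 + 0 + 0 + 1 = 24
σ = (3, 0, 1, 2): 24 + (-8) + 0 + (-8) = 8
σ = (3, 0, 2, 1): 24 + (-8) + (-6) + 11 = 21
σ = (3, 1, 0, 2): 24 + 10 + (-7) + (-8) = 19
σ = (3, 1, 2, 0): 24 + 10 + (-6) + 1 = 29
σ = (3, 2, 0, 1): 24 + (-5) + (-7) + 11 = 23
σ = (3, 2, 1, 0): 24 + (-5) + 0 + 1 = 20
Optimal value attained by: σ = (0, 2, 1, 3).
Answer: det⊕(W) = -14; verdict: SINGULAR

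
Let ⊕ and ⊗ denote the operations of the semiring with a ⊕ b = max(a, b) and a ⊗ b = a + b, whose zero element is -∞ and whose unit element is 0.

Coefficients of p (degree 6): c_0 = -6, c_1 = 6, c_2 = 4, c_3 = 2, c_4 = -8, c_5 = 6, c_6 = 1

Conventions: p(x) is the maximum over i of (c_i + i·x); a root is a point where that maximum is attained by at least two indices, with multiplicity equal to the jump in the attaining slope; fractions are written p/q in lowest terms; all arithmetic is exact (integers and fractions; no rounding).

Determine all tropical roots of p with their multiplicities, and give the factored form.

hull edge (i=0, c=-6) to (i=1, c=6): slope 12, span 1
hull edge (i=1, c=6) to (i=5, c=6): slope 0, span 4
hull edge (i=5, c=6) to (i=6, c=1): slope -5, span 1
Factored form: p(x) = 1 ⊗ (x ⊕ (-12)) ⊗ (x ⊕ 0) ⊗ (x ⊕ 0) ⊗ (x ⊕ 0) ⊗ (x ⊕ 0) ⊗ (x ⊕ 5)
Answer: roots = -12 (mult 1), 0 (mult 4), 5 (mult 1)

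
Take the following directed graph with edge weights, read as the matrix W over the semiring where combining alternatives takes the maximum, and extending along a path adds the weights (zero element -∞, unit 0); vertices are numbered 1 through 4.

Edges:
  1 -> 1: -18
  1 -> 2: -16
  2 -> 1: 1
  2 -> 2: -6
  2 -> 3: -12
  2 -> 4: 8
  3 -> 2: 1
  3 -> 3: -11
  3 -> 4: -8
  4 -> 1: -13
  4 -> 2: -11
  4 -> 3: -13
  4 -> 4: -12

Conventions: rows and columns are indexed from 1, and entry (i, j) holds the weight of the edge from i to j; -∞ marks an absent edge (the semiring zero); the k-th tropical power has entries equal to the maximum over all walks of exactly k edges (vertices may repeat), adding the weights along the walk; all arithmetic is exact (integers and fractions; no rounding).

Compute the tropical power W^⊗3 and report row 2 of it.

W^⊗2:
  [-15, -22, -28, -8]
  [-5, -3, -5, 2]
  [2, -5, -11, 9]
  [-10, -12, -23, -3]
W^⊗3:
  [-21, -19, -21, -14]
  [-2, -4, -11, 5]
  [-4, -2, -4, 3]
  [-11, -14, -16, -4]
Answer: row 2 of W^⊗3 = [-2, -4, -11, 5]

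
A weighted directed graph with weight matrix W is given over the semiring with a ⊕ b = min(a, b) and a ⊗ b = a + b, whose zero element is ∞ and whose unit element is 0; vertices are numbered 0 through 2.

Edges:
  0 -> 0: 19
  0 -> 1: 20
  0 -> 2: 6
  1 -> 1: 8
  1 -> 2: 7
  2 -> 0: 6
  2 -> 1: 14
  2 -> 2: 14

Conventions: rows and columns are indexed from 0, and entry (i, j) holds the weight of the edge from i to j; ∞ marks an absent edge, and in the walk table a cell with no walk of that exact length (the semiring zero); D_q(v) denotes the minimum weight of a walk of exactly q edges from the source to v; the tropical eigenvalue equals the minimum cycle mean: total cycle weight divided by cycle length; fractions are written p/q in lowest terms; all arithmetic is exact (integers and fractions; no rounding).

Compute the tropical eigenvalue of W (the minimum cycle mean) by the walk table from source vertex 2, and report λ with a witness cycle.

q=0: [∞, ∞, 0]
q=1: [6, 14, 14]
q=2: [20, 22, 12]
q=3: [18, 26, 26]
Optimal cycle mean attained by: cycle 0->2->0, total 6 + 6, length 2.
Answer: λ = 6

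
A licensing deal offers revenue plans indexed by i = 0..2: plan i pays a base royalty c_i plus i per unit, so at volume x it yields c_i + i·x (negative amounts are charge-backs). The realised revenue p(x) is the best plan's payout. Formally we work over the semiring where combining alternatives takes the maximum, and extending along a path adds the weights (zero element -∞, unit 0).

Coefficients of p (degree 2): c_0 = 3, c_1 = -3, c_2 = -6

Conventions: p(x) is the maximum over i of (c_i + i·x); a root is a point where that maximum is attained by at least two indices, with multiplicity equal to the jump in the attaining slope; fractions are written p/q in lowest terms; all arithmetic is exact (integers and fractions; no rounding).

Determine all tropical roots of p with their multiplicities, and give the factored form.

hull edge (i=0, c=3) to (i=2, c=-6): slope -9/2, span 2
Factored form: p(x) = -6 ⊗ (x ⊕ 9/2) ⊗ (x ⊕ 9/2)
Answer: roots = 9/2 (mult 2)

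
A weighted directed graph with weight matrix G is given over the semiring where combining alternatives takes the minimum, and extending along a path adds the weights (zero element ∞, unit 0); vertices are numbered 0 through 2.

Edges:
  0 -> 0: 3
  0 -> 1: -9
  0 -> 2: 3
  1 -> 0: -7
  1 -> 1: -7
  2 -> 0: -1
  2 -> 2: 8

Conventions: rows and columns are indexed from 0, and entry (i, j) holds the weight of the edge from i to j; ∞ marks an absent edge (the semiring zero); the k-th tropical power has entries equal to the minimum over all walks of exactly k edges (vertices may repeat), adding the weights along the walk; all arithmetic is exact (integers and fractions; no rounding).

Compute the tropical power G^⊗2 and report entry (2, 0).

G^⊗2:
  [-16, -16, 6]
  [-14, -16, -4]
  [2, -10, 2]
Key observation: the optimum is the walk 2->0->0, with weight (-1) + 3 = 2.
Optimal value attained by: walk 2->0->0.
Answer: (G^⊗2)[2][0] = 2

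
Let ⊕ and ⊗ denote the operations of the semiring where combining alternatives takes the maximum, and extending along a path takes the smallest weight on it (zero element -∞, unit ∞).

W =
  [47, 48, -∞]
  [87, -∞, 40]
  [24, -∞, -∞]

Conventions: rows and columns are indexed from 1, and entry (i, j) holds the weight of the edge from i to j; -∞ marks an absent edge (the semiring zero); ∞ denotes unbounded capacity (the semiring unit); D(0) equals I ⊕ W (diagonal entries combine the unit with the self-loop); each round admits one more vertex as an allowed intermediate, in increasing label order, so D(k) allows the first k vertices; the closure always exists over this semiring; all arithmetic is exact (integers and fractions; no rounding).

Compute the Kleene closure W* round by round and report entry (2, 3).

D(0):
  [∞, 48, -∞]
  [87, ∞, 40]
  [24, -∞, ∞]
D(1):
  [∞, 48, -∞]
  [87, ∞, 40]
  [24, 24, ∞]
D(2):
  [∞, 48, 40]
  [87, ∞, 40]
  [24, 24, ∞]
D(3):
  [∞, 48, 40]
  [87, ∞, 40]
  [24, 24, ∞]
Answer: W*[2][3] = 40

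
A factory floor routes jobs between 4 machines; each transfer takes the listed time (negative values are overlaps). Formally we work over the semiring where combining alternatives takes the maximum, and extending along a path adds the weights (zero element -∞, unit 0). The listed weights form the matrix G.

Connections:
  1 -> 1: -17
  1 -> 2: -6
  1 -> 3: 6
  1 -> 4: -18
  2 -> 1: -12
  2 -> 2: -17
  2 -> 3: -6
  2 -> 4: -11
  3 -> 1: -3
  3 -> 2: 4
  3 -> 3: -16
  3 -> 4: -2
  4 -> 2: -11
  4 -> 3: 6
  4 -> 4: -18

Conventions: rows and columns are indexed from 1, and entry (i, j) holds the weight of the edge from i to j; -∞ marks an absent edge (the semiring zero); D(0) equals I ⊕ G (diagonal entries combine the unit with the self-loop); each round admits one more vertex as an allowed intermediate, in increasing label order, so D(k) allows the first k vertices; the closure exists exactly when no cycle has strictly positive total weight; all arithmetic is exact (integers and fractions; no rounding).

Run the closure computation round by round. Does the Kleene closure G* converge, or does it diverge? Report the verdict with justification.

D(0):
  [0, -6, 6, -18]
  [-12, 0, -6, -11]
  [-3, 4, 0, -2]
  [-∞, -11, 6, 0]
Detection: at round 1, diagonal entry (3, 3) turns strictly positive.
Key observation: the cycle 3->1->3 has total weight (-3) + 6, which is strictly positive.
Answer: DIVERGES — positive cycle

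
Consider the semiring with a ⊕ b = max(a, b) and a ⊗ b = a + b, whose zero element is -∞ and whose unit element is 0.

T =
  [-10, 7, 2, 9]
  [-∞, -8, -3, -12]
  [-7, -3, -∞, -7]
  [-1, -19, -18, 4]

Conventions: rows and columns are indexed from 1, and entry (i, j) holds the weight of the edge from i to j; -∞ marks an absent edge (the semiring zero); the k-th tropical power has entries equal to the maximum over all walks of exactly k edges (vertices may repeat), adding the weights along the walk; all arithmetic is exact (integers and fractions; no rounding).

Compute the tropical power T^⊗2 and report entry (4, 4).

T^⊗2:
  [8, -1, 4, 13]
  [-10, -6, -11, -8]
  [-8, 0, -5, 2]
  [3, 6, 1, 8]
Key observation: the optimum is the walk 4->1->4, with weight (-1) + 9 = 8.
Optimal value attained by: walk 4->1->4.
Answer: (T^⊗2)[4][4] = 8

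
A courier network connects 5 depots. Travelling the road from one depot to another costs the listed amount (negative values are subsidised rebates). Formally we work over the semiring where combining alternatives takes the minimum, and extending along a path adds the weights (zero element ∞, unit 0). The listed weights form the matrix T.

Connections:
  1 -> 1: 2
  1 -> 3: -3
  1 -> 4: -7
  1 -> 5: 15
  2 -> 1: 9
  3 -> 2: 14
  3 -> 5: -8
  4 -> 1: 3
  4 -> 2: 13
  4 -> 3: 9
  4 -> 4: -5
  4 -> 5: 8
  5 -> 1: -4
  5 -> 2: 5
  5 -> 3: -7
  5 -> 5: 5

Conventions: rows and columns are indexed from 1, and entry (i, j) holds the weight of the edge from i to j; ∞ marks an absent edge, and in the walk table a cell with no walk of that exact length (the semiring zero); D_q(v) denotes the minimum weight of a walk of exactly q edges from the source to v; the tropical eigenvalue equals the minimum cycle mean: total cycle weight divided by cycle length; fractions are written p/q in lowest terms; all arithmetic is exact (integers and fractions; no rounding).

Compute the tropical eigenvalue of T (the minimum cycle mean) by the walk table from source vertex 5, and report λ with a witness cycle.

q=0: [∞, ∞, ∞, ∞, 0]
q=1: [-4, 5, -7, ∞, 5]
q=2: [-2, 7, -7, -11, -15]
q=3: [-19, -10, -22, -16, -15]
q=4: [-19, -10, -22, -26, -30]
q=5: [-34, -25, -37, -31, -30]
Optimal cycle mean attained by: cycle 3->5->3, total (-8) + (-7), length 2.
Answer: λ = -15/2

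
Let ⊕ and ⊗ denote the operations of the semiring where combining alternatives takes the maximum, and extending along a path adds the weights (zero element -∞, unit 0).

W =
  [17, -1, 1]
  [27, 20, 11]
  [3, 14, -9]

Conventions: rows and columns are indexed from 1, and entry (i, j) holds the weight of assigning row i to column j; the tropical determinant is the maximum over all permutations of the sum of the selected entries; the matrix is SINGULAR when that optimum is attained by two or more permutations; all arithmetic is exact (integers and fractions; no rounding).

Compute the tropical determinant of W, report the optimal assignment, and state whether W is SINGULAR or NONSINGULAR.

σ = (1, 2, 3): 17 + 20 + (-9) = 28
σ = (1, 3, 2): 17 + 11 + 14 = 42
σ = (2, 1, 3): (-1) + 27 + (-9) = 17
σ = (2, 3, 1): (-1) + 11 + 3 = 13
σ = (3, 1, 2): 1 + 27 + 14 = 42
σ = (3, 2, 1): 1 + 20 + 3 = 24
Optimal value attained by: σ = (1, 3, 2).
Answer: det⊕(W) = 42; verdict: SINGULAR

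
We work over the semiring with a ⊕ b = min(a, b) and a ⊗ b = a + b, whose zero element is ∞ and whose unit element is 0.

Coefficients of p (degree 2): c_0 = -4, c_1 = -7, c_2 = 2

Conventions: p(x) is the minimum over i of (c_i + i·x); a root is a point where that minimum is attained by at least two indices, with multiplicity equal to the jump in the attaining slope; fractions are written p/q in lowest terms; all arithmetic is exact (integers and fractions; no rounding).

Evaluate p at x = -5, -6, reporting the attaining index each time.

p(-5) = min(-4+0·(-5)=-4, -7+1·(-5)=-12, 2+2·(-5)=-8) = -12 (attained by i=1)
p(-6) = min(-4+0·(-6)=-4, -7+1·(-6)=-13, 2+2·(-6)=-10) = -13 (attained by i=1)
Answer: p(-5) = -12; p(-6) = -13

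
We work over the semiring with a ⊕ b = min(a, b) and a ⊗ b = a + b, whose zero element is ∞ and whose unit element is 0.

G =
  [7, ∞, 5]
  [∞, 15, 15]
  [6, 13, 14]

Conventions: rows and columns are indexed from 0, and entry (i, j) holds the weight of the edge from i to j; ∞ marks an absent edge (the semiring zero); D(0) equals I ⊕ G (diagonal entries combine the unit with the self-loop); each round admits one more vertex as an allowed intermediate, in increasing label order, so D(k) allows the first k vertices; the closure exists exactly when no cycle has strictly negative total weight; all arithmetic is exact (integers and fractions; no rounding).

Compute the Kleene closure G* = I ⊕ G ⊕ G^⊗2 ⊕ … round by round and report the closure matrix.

D(0):
  [0, ∞, 5]
  [∞, 0, 15]
  [6, 13, 0]
D(1):
  [0, ∞, 5]
  [∞, 0, 15]
  [6, 13, 0]
D(2):
  [0, ∞, 5]
  [∞, 0, 15]
  [6, 13, 0]
D(3):
  [0, 18, 5]
  [21, 0, 15]
  [6, 13, 0]
Answer: G* = [[0, 18, 5], [21, 0, 15], [6, 13, 0]]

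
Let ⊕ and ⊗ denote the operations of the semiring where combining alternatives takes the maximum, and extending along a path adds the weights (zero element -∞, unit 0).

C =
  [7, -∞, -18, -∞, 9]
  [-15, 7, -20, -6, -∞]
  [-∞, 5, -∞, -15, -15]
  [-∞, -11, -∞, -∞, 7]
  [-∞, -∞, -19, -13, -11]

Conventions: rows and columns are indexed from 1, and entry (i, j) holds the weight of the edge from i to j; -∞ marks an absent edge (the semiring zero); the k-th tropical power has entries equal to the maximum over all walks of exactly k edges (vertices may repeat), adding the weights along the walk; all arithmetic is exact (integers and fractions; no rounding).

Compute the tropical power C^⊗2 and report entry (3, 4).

C^⊗2:
  [14, -13, -10, -4, 16]
  [-8, 14, -13, 1, 1]
  [-10, 12, -15, -1, -8]
  [-26, -4, -12, -6, -4]
  [-∞, -14, -30, -24, -6]
Key observation: the optimum is the walk 3->2->4, with weight 5 + (-6) = -1.
Optimal value attained by: walk 3->2->4.
Answer: (C^⊗2)[3][4] = -1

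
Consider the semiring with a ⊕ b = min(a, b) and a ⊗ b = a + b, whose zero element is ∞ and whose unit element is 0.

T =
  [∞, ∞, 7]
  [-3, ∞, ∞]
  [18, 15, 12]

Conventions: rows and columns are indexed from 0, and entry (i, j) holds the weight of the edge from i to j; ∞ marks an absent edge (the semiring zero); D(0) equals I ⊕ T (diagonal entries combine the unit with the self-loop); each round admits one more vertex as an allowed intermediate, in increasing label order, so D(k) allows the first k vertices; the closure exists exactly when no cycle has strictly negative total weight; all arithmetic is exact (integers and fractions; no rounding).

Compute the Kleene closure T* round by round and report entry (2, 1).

D(0):
  [0, ∞, 7]
  [-3, 0, ∞]
  [18, 15, 0]
D(1):
  [0, ∞, 7]
  [-3, 0, 4]
  [18, 15, 0]
D(2):
  [0, ∞, 7]
  [-3, 0, 4]
  [12, 15, 0]
D(3):
  [0, 22, 7]
  [-3, 0, 4]
  [12, 15, 0]
Answer: T*[2][1] = 15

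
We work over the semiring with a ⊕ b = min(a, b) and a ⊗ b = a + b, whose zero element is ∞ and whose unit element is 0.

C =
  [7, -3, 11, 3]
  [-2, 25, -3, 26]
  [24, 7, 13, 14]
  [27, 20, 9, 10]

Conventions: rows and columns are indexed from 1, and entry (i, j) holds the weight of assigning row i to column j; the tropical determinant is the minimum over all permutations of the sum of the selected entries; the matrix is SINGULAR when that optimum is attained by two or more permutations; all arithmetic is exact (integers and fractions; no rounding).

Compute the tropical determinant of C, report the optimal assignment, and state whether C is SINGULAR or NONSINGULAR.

σ = (1, 2, 3, 4): 7 + 25 + 13 + 10 = 55
σ = (1, 2, 4, 3): 7 + 25 + 14 + 9 = 55
σ = (1, 3, 2, 4): 7 + (-3) + 7 + 10 = 21
σ = (1, 3, 4, 2): 7 + (-3) + 14 + 20 = 38
σ = (1, 4, 2, 3): 7 + 26 + 7 + 9 = 49
σ = (1, 4, 3, 2): 7 + 26 + 13 + 20 = 66
σ = (2, 1, 3, 4): (-3) + (-2) + 13 + 10 = 18
σ = (2, 1, 4, 3): (-3) + (-2) + 14 + 9 = 18
σ = (2, 3, 1, 4): (-3) + (-3) + 24 + 10 = 28
σ = (2, 3, 4, 1): (-3) + (-3) + 14 + 27 = 35
σ = (2, 4, 1, 3): (-3) + 26 + 24 + 9 = 56
σ = (2, 4, 3, 1): (-3) + 26 + 13 + 27 = 63
σ = (3, 1, 2, 4): 11 + (-2) + 7 + 10 = 26
σ = (3, 1, 4, 2): 11 + (-2) + 14 + 20 = 43
σ = (3, 2, 1, 4): 11 + 25 + 24 + 10 = 70
σ = (3, 2, 4, 1): 11 + 25 + 14 + 27 = 77
σ = (3, 4, 1, 2): 11 + 26 + 24 + 20 = 81
σ = (3, 4, 2, 1): 11 + 26 + 7 + 27 = 71
σ = (4, 1, 2, 3): 3 + (-2) + 7 + 9 = 17
σ = (4, 1, 3, 2): 3 + (-2) + 13 + 20 = 34
σ = (4, 2, 1, 3): 3 + 25 + 24 + 9 = 61
σ = (4, 2, 3, 1): 3 + 25 + 13 + 27 = 68
σ = (4, 3, 1, 2): 3 + (-3) + 24 + 20 = 44
σ = (4, 3, 2, 1): 3 + (-3) + 7 + 27 = 34
Optimal value attained by: σ = (4, 1, 2, 3).
Answer: det⊕(C) = 17; verdict: NONSINGULAR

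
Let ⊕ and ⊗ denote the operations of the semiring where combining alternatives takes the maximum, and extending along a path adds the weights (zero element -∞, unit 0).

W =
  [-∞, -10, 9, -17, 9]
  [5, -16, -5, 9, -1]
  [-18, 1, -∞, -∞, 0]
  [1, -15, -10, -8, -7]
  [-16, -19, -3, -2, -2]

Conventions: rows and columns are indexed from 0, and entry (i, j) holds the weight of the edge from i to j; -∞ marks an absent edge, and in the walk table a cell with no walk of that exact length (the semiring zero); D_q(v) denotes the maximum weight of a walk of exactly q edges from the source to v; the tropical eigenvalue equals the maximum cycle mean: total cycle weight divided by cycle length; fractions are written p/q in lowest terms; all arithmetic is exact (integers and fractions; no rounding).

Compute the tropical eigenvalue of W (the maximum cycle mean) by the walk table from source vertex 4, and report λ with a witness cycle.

q=0: [-∞, -∞, -∞, -∞, 0]
q=1: [-16, -19, -3, -2, -2]
q=2: [-1, -2, -5, -4, -3]
q=3: [3, -4, 8, 7, 8]
q=4: [8, 9, 12, 6, 12]
q=5: [14, 13, 17, 18, 17]
Optimal cycle mean attained by: cycle 0->2->1->0, total 9 + 1 + 5, length 3.
Answer: λ = 5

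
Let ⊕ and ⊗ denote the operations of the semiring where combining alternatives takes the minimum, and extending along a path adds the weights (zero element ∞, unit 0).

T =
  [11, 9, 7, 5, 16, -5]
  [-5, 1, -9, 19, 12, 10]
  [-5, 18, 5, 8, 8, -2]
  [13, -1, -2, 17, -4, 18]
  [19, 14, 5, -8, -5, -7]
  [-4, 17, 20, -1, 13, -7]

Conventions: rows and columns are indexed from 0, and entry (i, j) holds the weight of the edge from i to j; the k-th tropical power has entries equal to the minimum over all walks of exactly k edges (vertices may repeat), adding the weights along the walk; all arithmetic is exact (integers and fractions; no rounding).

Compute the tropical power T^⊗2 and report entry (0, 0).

T^⊗2:
  [-9, 4, 0, -6, 1, -12]
  [-14, 2, -8, -1, -1, -11]
  [-6, 4, 2, -3, 3, -10]
  [-7, 0, -10, -12, -9, -11]
  [-11, -9, -10, -13, -12, -14]
  [-11, -2, -3, -8, -5, -14]
Key observation: the optimum is the walk 0->5->0, with weight (-5) + (-4) = -9.
Optimal value attained by: walk 0->5->0.
Answer: (T^⊗2)[0][0] = -9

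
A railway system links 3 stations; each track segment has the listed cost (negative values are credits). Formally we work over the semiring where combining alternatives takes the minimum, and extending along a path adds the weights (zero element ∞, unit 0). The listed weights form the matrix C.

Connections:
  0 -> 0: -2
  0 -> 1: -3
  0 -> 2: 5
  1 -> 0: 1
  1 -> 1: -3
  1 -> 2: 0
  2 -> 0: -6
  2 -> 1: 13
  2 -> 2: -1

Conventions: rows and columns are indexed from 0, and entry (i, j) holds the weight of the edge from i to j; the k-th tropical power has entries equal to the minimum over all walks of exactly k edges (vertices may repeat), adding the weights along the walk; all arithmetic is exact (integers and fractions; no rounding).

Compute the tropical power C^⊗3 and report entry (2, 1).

C^⊗2:
  [-4, -6, -3]
  [-6, -6, -3]
  [-8, -9, -2]
C^⊗3:
  [-9, -9, -6]
  [-9, -9, -6]
  [-10, -12, -9]
Key observation: the optimum is the walk 2->0->1->1, with weight (-6) + (-3) + (-3) = -12.
Optimal value attained by: walk 2->0->1->1.
Answer: (C^⊗3)[2][1] = -12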